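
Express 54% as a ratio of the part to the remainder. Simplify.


Part = 54%, Remainder = 46%
Ratio = 54:46
GCD(54, 46) = 2
Simplify: 27:23 = 27:23

27:23


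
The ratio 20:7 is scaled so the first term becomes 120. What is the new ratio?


Original ratio: 20:7
First term target: 120
Scale factor = 120 / 20 = 6
Multiply second term: 7 * 6 = 42
Equivalent ratio = 120:42

120:42


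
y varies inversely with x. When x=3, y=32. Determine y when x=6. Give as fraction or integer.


Inverse proportion: y = k/x
Find k: k = 3 * 32 = 96
Compute y at x=6: y = 96/6
y = 16

16


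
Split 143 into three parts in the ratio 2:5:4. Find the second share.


Ratio = 2:5:4
Total parts = 2 + 5 + 4 = 11
Value per part = 143 / 11 = 13
First share = 2 * 13 = 26
Middle share = 5 * 13 = 65
Third share = 4 * 13 = 52

65


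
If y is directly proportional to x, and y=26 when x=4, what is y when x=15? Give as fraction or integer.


Direct proportion: y = kx
Find k: k = 26/4 = 13/2
Compute y at x=15: y = 13/2 * 15
y = 195/2

195/2


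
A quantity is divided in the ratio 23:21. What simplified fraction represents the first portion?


Total parts = 23 + 21 = 44
First part fraction = 23/44
Simplify: 23/44 = 23/44

23/44


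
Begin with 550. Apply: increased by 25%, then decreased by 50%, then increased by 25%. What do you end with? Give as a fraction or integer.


Start: 550
Step 1: increase by 25% => multiply by 125/100
  550 * 125/100 = 1375/2
Step 2: decrease by 50% => multiply by 50/100
  1375/2 * 50/100 = 1375/4
Step 3: increase by 25% => multiply by 125/100
  1375/4 * 125/100 = 6875/16
Final value = 6875/16

6875/16


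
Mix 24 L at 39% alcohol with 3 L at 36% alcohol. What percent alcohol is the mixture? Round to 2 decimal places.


Solute in mixture 1 = 39% of 24 L = 24*39/100 = 234/25 L
Solute in mixture 2 = 36% of 3 L = 3*36/100 = 27/25 L
Total solute = 234/25 + 27/25 = 261/25 L
Total volume = 24 + 3 = 27 L
Final concentration = 261/25/27 * 100 = 38.67%

38.67


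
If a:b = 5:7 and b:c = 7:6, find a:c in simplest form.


Given a:b = 5:7 and b:c = 7:6
Make b consistent. Multiply first ratio by 7: a:b = 35:49
Multiply second ratio by 7: b:c = 49:42
Now b = 49 in both, so a:b:c = 35:49:42
Therefore a:c = 35:42
Simplify by GCD: a:c = 5:6

5:6


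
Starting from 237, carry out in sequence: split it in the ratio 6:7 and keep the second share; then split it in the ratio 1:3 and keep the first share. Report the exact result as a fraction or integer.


Start with 237.
Step 1: Split 6:7, second share = 237 * 7/13 = 1659/13
Step 2: Split 1:3, first share = 1659/13 * 1/4 = 1659/52
Final result = 1659/52

1659/52


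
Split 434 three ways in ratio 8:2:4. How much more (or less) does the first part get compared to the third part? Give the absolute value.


Total parts = 8 + 2 + 4 = 14
Value per part = 434 / 14 = 31
Shares: 8*31=248, 2*31=62, 4*31=124
First share = 248, third share = 124
Difference = |248 - 124| = 124

124


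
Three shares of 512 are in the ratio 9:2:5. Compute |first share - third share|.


Total parts = 9 + 2 + 5 = 16
Value per part = 512 / 16 = 32
Shares: 9*32=288, 2*32=64, 5*32=160
First share = 288, third share = 160
Difference = |288 - 160| = 128

128


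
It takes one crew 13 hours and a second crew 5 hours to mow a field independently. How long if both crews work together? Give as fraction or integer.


Rate of A = 1/13 job per hour
Rate of B = 1/5 job per hour
Combined rate = 1/13 + 1/5
Find common denominator: (5 + 13)/(13*5) = 18/65
Combined rate = 18/65 job per hour
Time together = 1 / (18/65) = 65/18 hours

65/18


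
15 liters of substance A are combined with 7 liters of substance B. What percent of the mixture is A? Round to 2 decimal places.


Volume of A = 15 L
Volume of B = 7 L
Total volume = 15 + 7 = 22 L
Percentage of A = (15/22) * 100
= 68.18%

68.18


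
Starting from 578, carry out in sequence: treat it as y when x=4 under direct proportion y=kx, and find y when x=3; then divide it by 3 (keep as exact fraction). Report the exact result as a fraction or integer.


Start with 578.
Step 1: Direct prop: k = (578)/4; new y = k*3 = 578*3/4 = 867/2
Step 2: Divide by 3: 867/2 / 3 = 289/2
Final result = 289/2

289/2


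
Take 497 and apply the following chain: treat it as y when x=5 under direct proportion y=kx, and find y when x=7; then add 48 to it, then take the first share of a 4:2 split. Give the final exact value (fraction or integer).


Start with 497.
Step 1: Direct prop: k = (497)/5; new y = k*7 = 497*7/5 = 3479/5
Step 2: Add 48: 3479/5+48=3719/5; split 4:2 first = 3719/5*4/6 = 7438/15
Final result = 7438/15

7438/15


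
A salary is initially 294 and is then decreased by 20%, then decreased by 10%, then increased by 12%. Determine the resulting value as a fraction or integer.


Start: 294
Step 1: decrease by 20% => multiply by 80/100
  294 * 80/100 = 1176/5
Step 2: decrease by 10% => multiply by 90/100
  1176/5 * 90/100 = 5292/25
Step 3: increase by 12% => multiply by 112/100
  5292/25 * 112/100 = 148176/625
Final value = 148176/625

148176/625


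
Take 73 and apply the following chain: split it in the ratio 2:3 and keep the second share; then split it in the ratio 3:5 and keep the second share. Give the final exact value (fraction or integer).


Start with 73.
Step 1: Split 2:3, second share = 73 * 3/5 = 219/5
Step 2: Split 3:5, second share = 219/5 * 5/8 = 219/8
Final result = 219/8

219/8


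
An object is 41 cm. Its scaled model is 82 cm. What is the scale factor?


Original length = 41 cm
Scaled length = 82 cm
Scale factor = 82 / 41
= 2

2


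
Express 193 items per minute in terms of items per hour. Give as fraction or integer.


Converting from per minute to per hour
Rate = 193 items per minute
Multiply by 60: 193 * 60
= 11580 items per hour

11580


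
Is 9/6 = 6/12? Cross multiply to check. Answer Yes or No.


Cross multiply to check 9/6 = 6/12
Left cross product: 9 * 12 = 108
Right cross product: 6 * 6 = 36
108 != 36
Not equal, so proportions differ => No

No


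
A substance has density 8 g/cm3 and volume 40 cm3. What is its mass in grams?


Using mass = density * volume
Density = 8 g/cm3
Volume = 40 cm3
Mass = 8 * 40
= 320 g

320


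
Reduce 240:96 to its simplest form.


Find GCD(240, 96)
GCD = 48
Divide both by 48: 240/48 = 5, 96/48 = 2
Simplified ratio = 5:2

5:2


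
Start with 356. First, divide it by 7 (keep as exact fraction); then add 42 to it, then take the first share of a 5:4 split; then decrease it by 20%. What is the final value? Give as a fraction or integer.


Start with 356.
Step 1: Divide by 7: 356 / 7 = 356/7
Step 2: Add 42: 356/7+42=650/7; split 5:4 first = 650/7*5/9 = 3250/63
Step 3: Decrease by 20%: 3250/63 * 80/100 = 2600/63
Final result = 2600/63

2600/63


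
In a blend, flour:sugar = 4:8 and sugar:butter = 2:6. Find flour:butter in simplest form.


Given a:b = 4:8 and b:c = 2:6
Make b consistent. Multiply first ratio by 2: a:b = 8:16
Multiply second ratio by 8: b:c = 16:48
Now b = 16 in both, so a:b:c = 8:16:48
Therefore a:c = 8:48
Simplify by GCD: a:c = 1:6

1:6


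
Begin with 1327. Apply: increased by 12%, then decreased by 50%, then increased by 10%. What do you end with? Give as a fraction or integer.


Start: 1327
Step 1: increase by 12% => multiply by 112/100
  1327 * 112/100 = 37156/25
Step 2: decrease by 50% => multiply by 50/100
  37156/25 * 50/100 = 18578/25
Step 3: increase by 10% => multiply by 110/100
  18578/25 * 110/100 = 102179/125
Final value = 102179/125

102179/125


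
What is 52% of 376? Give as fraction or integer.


Compute 52% of 376
Convert percentage: 52% = 52/100
Multiply: 376 * 52/100
= 19552/100
= 4888/25

4888/25


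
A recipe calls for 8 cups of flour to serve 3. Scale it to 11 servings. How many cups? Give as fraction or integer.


Original: 8 cups for 3 servings
Target servings = 11
Scaling factor = 11/3
New amount = 8 * 11/3
= 88/3
= 88/3 cups

88/3


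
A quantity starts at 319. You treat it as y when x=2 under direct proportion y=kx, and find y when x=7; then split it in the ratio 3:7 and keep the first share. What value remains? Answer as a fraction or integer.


Start with 319.
Step 1: Direct prop: k = (319)/2; new y = k*7 = 319*7/2 = 2233/2
Step 2: Split 3:7, first share = 2233/2 * 3/10 = 6699/20
Final result = 6699/20

6699/20


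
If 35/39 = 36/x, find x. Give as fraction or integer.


Setting up: 35/39 = 36/x
Cross multiply: 35 * x = 39 * 36
35x = 1404
x = 1404/35
x = 1404/35

1404/35


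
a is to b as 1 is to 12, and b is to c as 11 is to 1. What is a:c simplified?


Given a:b = 1:12 and b:c = 11:1
Make b consistent. Multiply first ratio by 11: a:b = 11:132
Multiply second ratio by 12: b:c = 132:12
Now b = 132 in both, so a:b:c = 11:132:12
Therefore a:c = 11:12
Simplify by GCD: a:c = 11:12

11:12


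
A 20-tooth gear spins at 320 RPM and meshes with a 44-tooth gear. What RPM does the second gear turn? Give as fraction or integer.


Gear ratio: teeth_A * RPM_A = teeth_B * RPM_B
20 * 320 = 44 * RPM_B
6400 = 44 * RPM_B
RPM_B = 6400 / 44
RPM_B = 1600/11

1600/11


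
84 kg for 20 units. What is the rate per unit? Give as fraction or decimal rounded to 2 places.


Total kg = 84
Number of units = 20
Unit rate = 84 / 20
= 4.20 kg per unit

4.20


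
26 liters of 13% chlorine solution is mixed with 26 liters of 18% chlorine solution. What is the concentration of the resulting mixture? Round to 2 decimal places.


Solute in mixture 1 = 13% of 26 L = 26*13/100 = 169/50 L
Solute in mixture 2 = 18% of 26 L = 26*18/100 = 117/25 L
Total solute = 169/50 + 117/25 = 403/50 L
Total volume = 26 + 26 = 52 L
Final concentration = 403/50/52 * 100 = 15.50%

15.50


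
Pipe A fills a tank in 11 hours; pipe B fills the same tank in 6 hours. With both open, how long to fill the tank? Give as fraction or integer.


Rate of A = 1/11 job per hour
Rate of B = 1/6 job per hour
Combined rate = 1/11 + 1/6
Find common denominator: (6 + 11)/(11*6) = 17/66
Combined rate = 17/66 job per hour
Time together = 1 / (17/66) = 66/17 hours

66/17


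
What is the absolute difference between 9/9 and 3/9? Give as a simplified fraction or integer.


Simplify: 9/9 = 1 and 3/9 = 1/3
Find common denominator: LCD = 3
Convert: 3/3 and 1/3
Difference = |3 - 1|/3 = 2/3
Simplified = 2/3

2/3


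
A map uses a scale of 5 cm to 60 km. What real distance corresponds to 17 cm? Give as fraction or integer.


Map scale: 5 cm = 60 km
Measured distance on map = 17 cm
Set up proportion: 17 * 60 / 5
= 1020 / 5
= 204 km

204


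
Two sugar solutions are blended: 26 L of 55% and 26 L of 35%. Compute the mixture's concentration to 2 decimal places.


Solute in mixture 1 = 55% of 26 L = 26*55/100 = 143/10 L
Solute in mixture 2 = 35% of 26 L = 26*35/100 = 91/10 L
Total solute = 143/10 + 91/10 = 117/5 L
Total volume = 26 + 26 = 52 L
Final concentration = 117/5/52 * 100 = 45.00%

45.00


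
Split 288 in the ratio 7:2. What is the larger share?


Total parts = 7 + 2 = 9
Value per part = 288 / 9 = 32
First share = 7 * 32 = 224
Second share = 2 * 32 = 64
Larger share = 224

224


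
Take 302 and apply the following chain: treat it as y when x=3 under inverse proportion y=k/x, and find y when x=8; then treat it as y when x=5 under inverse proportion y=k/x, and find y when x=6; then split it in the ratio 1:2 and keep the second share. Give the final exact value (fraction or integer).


Start with 302.
Step 1: Inverse prop: k = (302)*3; new y = k/8 = 302*3/8 = 453/4
Step 2: Inverse prop: k = (453/4)*5; new y = k/6 = 453/4*5/6 = 755/8
Step 3: Split 1:2, second share = 755/8 * 2/3 = 755/12
Final result = 755/12

755/12


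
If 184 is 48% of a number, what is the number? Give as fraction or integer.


Given: 184 is 48% of the whole
Set up: 184 = 48/100 * whole
whole = 184 * 100 / 48
whole = 18400 / 48
whole = 1150/3

1150/3


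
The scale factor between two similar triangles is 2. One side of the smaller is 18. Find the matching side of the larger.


Similar triangles have proportional sides
Scale factor = 2
Smaller side = 18
Corresponding larger side = 18 * 2
= 36

36


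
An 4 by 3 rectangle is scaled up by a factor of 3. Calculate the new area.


Original dimensions: 4 x 3
Enlargement factor = 3
New width = 4 * 3 = 12
New height = 3 * 3 = 9
New area = 12 * 9 = 108

108


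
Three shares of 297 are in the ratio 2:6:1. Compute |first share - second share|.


Total parts = 2 + 6 + 1 = 9
Value per part = 297 / 9 = 33
Shares: 2*33=66, 6*33=198, 1*33=33
First share = 66, second share = 198
Difference = |66 - 198| = 132

132


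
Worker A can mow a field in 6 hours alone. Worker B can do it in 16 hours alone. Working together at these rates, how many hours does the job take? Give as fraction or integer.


Rate of A = 1/6 job per hour
Rate of B = 1/16 job per hour
Combined rate = 1/6 + 1/16
Find common denominator: (16 + 6)/(6*16) = 22/96
Combined rate = 11/48 job per hour
Time together = 1 / (11/48) = 48/11 hours

48/11


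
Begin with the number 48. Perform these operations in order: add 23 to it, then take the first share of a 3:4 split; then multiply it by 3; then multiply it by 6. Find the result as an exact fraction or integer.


Start with 48.
Step 1: Add 23: 48+23=71; split 3:4 first = 71*3/7 = 213/7
Step 2: Multiply by 3: 213/7 * 3 = 639/7
Step 3: Multiply by 6: 639/7 * 6 = 3834/7
Final result = 3834/7

3834/7


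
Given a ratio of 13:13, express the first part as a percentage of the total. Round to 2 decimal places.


Total parts = 13 + 13 = 26
First part fraction = 13/26
Percentage = (13/26) * 100
= 0.5 * 100
= 50.00%

50.00


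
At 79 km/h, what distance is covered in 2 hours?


Using distance = speed * time
Speed = 79 km/h
Time = 2 hours
Distance = 79 * 2
= 158 km

158


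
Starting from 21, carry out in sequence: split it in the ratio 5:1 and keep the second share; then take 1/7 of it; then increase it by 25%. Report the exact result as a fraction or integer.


Start with 21.
Step 1: Split 5:1, second share = 21 * 1/6 = 7/2
Step 2: Take 1/7: 7/2 * 1/7 = 1/2
Step 3: Increase by 25%: 1/2 * 125/100 = 5/8
Final result = 5/8

5/8


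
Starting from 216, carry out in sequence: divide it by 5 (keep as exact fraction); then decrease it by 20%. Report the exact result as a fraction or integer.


Start with 216.
Step 1: Divide by 5: 216 / 5 = 216/5
Step 2: Decrease by 20%: 216/5 * 80/100 = 864/25
Final result = 864/25

864/25


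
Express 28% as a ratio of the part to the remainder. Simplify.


Part = 28%, Remainder = 72%
Ratio = 28:72
GCD(28, 72) = 4
Simplify: 7:18 = 7:18

7:18


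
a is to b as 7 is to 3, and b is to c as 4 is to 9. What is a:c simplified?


Given a:b = 7:3 and b:c = 4:9
Make b consistent. Multiply first ratio by 4: a:b = 28:12
Multiply second ratio by 3: b:c = 12:27
Now b = 12 in both, so a:b:c = 28:12:27
Therefore a:c = 28:27
Simplify by GCD: a:c = 28:27

28:27


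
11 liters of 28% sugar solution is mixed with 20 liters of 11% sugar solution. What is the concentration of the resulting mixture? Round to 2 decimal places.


Solute in mixture 1 = 28% of 11 L = 11*28/100 = 77/25 L
Solute in mixture 2 = 11% of 20 L = 20*11/100 = 11/5 L
Total solute = 77/25 + 11/5 = 132/25 L
Total volume = 11 + 20 = 31 L
Final concentration = 132/25/31 * 100 = 17.03%

17.03


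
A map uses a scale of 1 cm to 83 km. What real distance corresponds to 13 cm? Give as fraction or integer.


Map scale: 1 cm = 83 km
Measured distance on map = 13 cm
Set up proportion: 13 * 83 / 1
= 1079 / 1
= 1079 km

1079


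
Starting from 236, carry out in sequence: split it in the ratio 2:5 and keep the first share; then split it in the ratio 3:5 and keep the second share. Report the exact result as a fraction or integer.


Start with 236.
Step 1: Split 2:5, first share = 236 * 2/7 = 472/7
Step 2: Split 3:5, second share = 472/7 * 5/8 = 295/7
Final result = 295/7

295/7


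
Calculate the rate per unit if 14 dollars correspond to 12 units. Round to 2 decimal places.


Total dollars = 14
Number of units = 12
Unit rate = 14 / 12
= 1.17 dollars per unit

1.17


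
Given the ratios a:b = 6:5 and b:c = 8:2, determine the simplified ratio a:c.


Given a:b = 6:5 and b:c = 8:2
Make b consistent. Multiply first ratio by 8: a:b = 48:40
Multiply second ratio by 5: b:c = 40:10
Now b = 40 in both, so a:b:c = 48:40:10
Therefore a:c = 48:10
Simplify by GCD: a:c = 24:5

24:5


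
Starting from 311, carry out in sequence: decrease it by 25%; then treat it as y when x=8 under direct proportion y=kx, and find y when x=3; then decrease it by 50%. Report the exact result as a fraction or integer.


Start with 311.
Step 1: Decrease by 25%: 311 * 75/100 = 933/4
Step 2: Direct prop: k = (933/4)/8; new y = k*3 = 933/4*3/8 = 2799/32
Step 3: Decrease by 50%: 2799/32 * 50/100 = 2799/64
Final result = 2799/64

2799/64


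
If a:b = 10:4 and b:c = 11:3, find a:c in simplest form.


Given a:b = 10:4 and b:c = 11:3
Make b consistent. Multiply first ratio by 11: a:b = 110:44
Multiply second ratio by 4: b:c = 44:12
Now b = 44 in both, so a:b:c = 110:44:12
Therefore a:c = 110:12
Simplify by GCD: a:c = 55:6

55:6


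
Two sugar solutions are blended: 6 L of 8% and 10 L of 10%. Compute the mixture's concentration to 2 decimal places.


Solute in mixture 1 = 8% of 6 L = 6*8/100 = 12/25 L
Solute in mixture 2 = 10% of 10 L = 10*10/100 = 1 L
Total solute = 12/25 + 1 = 37/25 L
Total volume = 6 + 10 = 16 L
Final concentration = 37/25/16 * 100 = 9.25%

9.25


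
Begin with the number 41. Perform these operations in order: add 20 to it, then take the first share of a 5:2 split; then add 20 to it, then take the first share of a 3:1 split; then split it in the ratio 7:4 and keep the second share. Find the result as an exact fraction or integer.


Start with 41.
Step 1: Add 20: 41+20=61; split 5:2 first = 61*5/7 = 305/7
Step 2: Add 20: 305/7+20=445/7; split 3:1 first = 445/7*3/4 = 1335/28
Step 3: Split 7:4, second share = 1335/28 * 4/11 = 1335/77
Final result = 1335/77

1335/77


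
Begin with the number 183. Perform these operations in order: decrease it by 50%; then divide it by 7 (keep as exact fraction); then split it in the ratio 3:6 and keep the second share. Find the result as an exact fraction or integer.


Start with 183.
Step 1: Decrease by 50%: 183 * 50/100 = 183/2
Step 2: Divide by 7: 183/2 / 7 = 183/14
Step 3: Split 3:6, second share = 183/14 * 6/9 = 61/7
Final result = 61/7

61/7


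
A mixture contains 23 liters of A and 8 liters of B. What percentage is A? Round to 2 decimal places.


Volume of A = 23 L
Volume of B = 8 L
Total volume = 23 + 8 = 31 L
Percentage of A = (23/31) * 100
= 74.19%

74.19


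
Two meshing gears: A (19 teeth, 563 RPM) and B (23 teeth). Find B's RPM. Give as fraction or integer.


Gear ratio: teeth_A * RPM_A = teeth_B * RPM_B
19 * 563 = 23 * RPM_B
10697 = 23 * RPM_B
RPM_B = 10697 / 23
RPM_B = 10697/23

10697/23


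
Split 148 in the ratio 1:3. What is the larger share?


Total parts = 1 + 3 = 4
Value per part = 148 / 4 = 37
First share = 1 * 37 = 37
Second share = 3 * 37 = 111
Larger share = 111

111


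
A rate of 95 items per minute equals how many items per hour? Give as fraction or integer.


Converting from per minute to per hour
Rate = 95 items per minute
Multiply by 60: 95 * 60
= 5700 items per hour

5700


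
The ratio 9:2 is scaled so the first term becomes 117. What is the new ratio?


Original ratio: 9:2
First term target: 117
Scale factor = 117 / 9 = 13
Multiply second term: 2 * 13 = 26
Equivalent ratio = 117:26

117:26


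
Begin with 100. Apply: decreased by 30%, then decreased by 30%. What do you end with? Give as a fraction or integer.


Start: 100
Step 1: decrease by 30% => multiply by 70/100
  100 * 70/100 = 70
Step 2: decrease by 30% => multiply by 70/100
  70 * 70/100 = 49
Final value = 49

49


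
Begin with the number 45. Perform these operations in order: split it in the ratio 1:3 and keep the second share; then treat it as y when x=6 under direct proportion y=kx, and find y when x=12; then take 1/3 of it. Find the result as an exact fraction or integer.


Start with 45.
Step 1: Split 1:3, second share = 45 * 3/4 = 135/4
Step 2: Direct prop: k = (135/4)/6; new y = k*12 = 135/4*12/6 = 135/2
Step 3: Take 1/3: 135/2 * 1/3 = 45/2
Final result = 45/2

45/2


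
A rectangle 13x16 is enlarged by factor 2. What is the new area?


Original dimensions: 13 x 16
Enlargement factor = 2
New width = 13 * 2 = 26
New height = 16 * 2 = 32
New area = 26 * 32 = 832

832


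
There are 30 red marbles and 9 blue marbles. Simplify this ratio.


Find GCD(30, 9)
GCD = 3
Divide both by 3: 30/3 = 10, 9/3 = 3
Simplified ratio = 10:3

10:3


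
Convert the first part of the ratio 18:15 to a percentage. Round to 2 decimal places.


Total parts = 18 + 15 = 33
First part fraction = 18/33
Percentage = (18/33) * 100
= 0.545455 * 100
= 54.55%

54.55


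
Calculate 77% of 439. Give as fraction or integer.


Compute 77% of 439
Convert percentage: 77% = 77/100
Multiply: 439 * 77/100
= 33803/100
= 33803/100

33803/100


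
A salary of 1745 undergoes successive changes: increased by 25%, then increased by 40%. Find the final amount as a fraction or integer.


Start: 1745
Step 1: increase by 25% => multiply by 125/100
  1745 * 125/100 = 8725/4
Step 2: increase by 40% => multiply by 140/100
  8725/4 * 140/100 = 12215/4
Final value = 12215/4

12215/4


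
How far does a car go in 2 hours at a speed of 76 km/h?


Using distance = speed * time
Speed = 76 km/h
Time = 2 hours
Distance = 76 * 2
= 152 km

152


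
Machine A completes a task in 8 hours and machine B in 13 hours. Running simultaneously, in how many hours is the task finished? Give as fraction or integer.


Rate of A = 1/8 job per hour
Rate of B = 1/13 job per hour
Combined rate = 1/8 + 1/13
Find common denominator: (13 + 8)/(8*13) = 21/104
Combined rate = 21/104 job per hour
Time together = 1 / (21/104) = 104/21 hours

104/21


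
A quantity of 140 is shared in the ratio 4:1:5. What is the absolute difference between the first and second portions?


Total parts = 4 + 1 + 5 = 10
Value per part = 140 / 10 = 14
Shares: 4*14=56, 1*14=14, 5*14=70
First share = 56, second share = 14
Difference = |56 - 14| = 42

42


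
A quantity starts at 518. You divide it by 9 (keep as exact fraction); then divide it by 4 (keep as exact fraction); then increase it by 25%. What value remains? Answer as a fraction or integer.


Start with 518.
Step 1: Divide by 9: 518 / 9 = 518/9
Step 2: Divide by 4: 518/9 / 4 = 259/18
Step 3: Increase by 25%: 259/18 * 125/100 = 1295/72
Final result = 1295/72

1295/72


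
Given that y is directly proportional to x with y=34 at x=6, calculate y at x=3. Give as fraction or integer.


Direct proportion: y = kx
Find k: k = 34/6 = 17/3
Compute y at x=3: y = 17/3 * 3
y = 17

17


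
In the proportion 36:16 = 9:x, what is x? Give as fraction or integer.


Setting up: 36/16 = 9/x
Cross multiply: 36 * x = 16 * 9
36x = 144
x = 144/36
x = 4

4


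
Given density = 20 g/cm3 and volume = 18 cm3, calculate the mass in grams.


Using mass = density * volume
Density = 20 g/cm3
Volume = 18 cm3
Mass = 20 * 18
= 360 g

360


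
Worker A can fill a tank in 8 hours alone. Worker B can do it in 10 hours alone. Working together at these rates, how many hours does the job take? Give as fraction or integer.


Rate of A = 1/8 job per hour
Rate of B = 1/10 job per hour
Combined rate = 1/8 + 1/10
Find common denominator: (10 + 8)/(8*10) = 18/80
Combined rate = 9/40 job per hour
Time together = 1 / (9/40) = 40/9 hours

40/9


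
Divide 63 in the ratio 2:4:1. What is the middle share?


Ratio = 2:4:1
Total parts = 2 + 4 + 1 = 7
Value per part = 63 / 7 = 9
First share = 2 * 9 = 18
Middle share = 4 * 9 = 36
Third share = 1 * 9 = 9

36


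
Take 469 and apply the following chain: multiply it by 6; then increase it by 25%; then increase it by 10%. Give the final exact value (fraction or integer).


Start with 469.
Step 1: Multiply by 6: 469 * 6 = 2814
Step 2: Increase by 25%: 2814 * 125/100 = 7035/2
Step 3: Increase by 10%: 7035/2 * 110/100 = 15477/4
Final result = 15477/4

15477/4


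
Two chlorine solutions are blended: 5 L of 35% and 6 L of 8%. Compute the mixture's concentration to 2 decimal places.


Solute in mixture 1 = 35% of 5 L = 5*35/100 = 7/4 L
Solute in mixture 2 = 8% of 6 L = 6*8/100 = 12/25 L
Total solute = 7/4 + 12/25 = 223/100 L
Total volume = 5 + 6 = 11 L
Final concentration = 223/100/11 * 100 = 20.27%

20.27


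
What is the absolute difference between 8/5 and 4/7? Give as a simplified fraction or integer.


Simplify: 8/5 = 8/5 and 4/7 = 4/7
Find common denominator: LCD = 35
Convert: 56/35 and 20/35
Difference = |56 - 20|/35 = 36/35
Simplified = 36/35

36/35


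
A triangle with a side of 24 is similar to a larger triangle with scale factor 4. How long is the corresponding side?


Similar triangles have proportional sides
Scale factor = 4
Smaller side = 24
Corresponding larger side = 24 * 4
= 96

96


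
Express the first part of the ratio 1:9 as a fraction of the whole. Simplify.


Total parts = 1 + 9 = 10
First part fraction = 1/10
Simplify: 1/10 = 1/10

1/10


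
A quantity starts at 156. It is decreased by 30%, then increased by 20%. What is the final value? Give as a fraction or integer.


Start: 156
Step 1: decrease by 30% => multiply by 70/100
  156 * 70/100 = 546/5
Step 2: increase by 20% => multiply by 120/100
  546/5 * 120/100 = 3276/25
Final value = 3276/25

3276/25


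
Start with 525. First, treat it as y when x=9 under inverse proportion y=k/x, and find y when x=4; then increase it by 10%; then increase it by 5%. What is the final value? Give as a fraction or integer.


Start with 525.
Step 1: Inverse prop: k = (525)*9; new y = k/4 = 525*9/4 = 4725/4
Step 2: Increase by 10%: 4725/4 * 110/100 = 10395/8
Step 3: Increase by 5%: 10395/8 * 105/100 = 43659/32
Final result = 43659/32

43659/32


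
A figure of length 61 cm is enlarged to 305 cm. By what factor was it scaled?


Original length = 61 cm
Scaled length = 305 cm
Scale factor = 305 / 61
= 5

5


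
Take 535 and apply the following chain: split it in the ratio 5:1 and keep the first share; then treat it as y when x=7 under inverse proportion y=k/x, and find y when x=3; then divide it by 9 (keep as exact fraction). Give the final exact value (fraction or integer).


Start with 535.
Step 1: Split 5:1, first share = 535 * 5/6 = 2675/6
Step 2: Inverse prop: k = (2675/6)*7; new y = k/3 = 2675/6*7/3 = 18725/18
Step 3: Divide by 9: 18725/18 / 9 = 18725/162
Final result = 18725/162

18725/162


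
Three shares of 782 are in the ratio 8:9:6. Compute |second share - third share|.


Total parts = 8 + 9 + 6 = 23
Value per part = 782 / 23 = 34
Shares: 8*34=272, 9*34=306, 6*34=204
Second share = 306, third share = 204
Difference = |306 - 204| = 102

102


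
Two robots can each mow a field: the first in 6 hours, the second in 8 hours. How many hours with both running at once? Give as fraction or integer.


Rate of A = 1/6 job per hour
Rate of B = 1/8 job per hour
Combined rate = 1/6 + 1/8
Find common denominator: (8 + 6)/(6*8) = 14/48
Combined rate = 7/24 job per hour
Time together = 1 / (7/24) = 24/7 hours

24/7


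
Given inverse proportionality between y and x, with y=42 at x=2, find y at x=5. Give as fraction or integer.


Inverse proportion: y = k/x
Find k: k = 2 * 42 = 84
Compute y at x=5: y = 84/5
y = 84/5

84/5


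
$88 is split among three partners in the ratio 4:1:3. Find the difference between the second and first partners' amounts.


Total parts = 4 + 1 + 3 = 8
Value per part = 88 / 8 = 11
Shares: 4*11=44, 1*11=11, 3*11=33
Second share = 11, first share = 44
Difference = |11 - 44| = 33

33


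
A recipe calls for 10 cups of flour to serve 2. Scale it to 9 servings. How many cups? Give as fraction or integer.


Original: 10 cups for 2 servings
Target servings = 9
Scaling factor = 9/2
New amount = 10 * 9/2
= 90/2
= 45 cups

45


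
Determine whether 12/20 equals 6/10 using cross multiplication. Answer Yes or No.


Cross multiply to check 12/20 = 6/10
Left cross product: 12 * 10 = 120
Right cross product: 20 * 6 = 120
120 = 120
Equal, so proportions match => Yes

Yes


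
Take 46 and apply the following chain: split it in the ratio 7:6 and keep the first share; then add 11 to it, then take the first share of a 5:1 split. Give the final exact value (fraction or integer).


Start with 46.
Step 1: Split 7:6, first share = 46 * 7/13 = 322/13
Step 2: Add 11: 322/13+11=465/13; split 5:1 first = 465/13*5/6 = 775/26
Final result = 775/26

775/26


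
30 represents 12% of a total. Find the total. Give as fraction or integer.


Given: 30 is 12% of the whole
Set up: 30 = 12/100 * whole
whole = 30 * 100 / 12
whole = 3000 / 12
whole = 250

250


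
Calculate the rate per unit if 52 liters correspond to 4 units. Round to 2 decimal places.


Total liters = 52
Number of units = 4
Unit rate = 52 / 4
= 13 liters per unit

13


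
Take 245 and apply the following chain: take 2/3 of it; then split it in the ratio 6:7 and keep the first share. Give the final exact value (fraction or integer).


Start with 245.
Step 1: Take 2/3: 245 * 2/3 = 490/3
Step 2: Split 6:7, first share = 490/3 * 6/13 = 980/13
Final result = 980/13

980/13


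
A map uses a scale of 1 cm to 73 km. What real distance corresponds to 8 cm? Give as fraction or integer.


Map scale: 1 cm = 73 km
Measured distance on map = 8 cm
Set up proportion: 8 * 73 / 1
= 584 / 1
= 584 km

584


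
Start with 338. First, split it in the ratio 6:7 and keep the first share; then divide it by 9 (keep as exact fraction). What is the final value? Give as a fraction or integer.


Start with 338.
Step 1: Split 6:7, first share = 338 * 6/13 = 156
Step 2: Divide by 9: 156 / 9 = 52/3
Final result = 52/3

52/3


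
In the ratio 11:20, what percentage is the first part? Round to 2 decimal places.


Total parts = 11 + 20 = 31
First part fraction = 11/31
Percentage = (11/31) * 100
= 0.354839 * 100
= 35.48%

35.48


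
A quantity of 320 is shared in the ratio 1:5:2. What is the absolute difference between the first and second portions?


Total parts = 1 + 5 + 2 = 8
Value per part = 320 / 8 = 40
Shares: 1*40=40, 5*40=200, 2*40=80
First share = 40, second share = 200
Difference = |40 - 200| = 160

160


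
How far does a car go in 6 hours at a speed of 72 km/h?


Using distance = speed * time
Speed = 72 km/h
Time = 6 hours
Distance = 72 * 6
= 432 km

432


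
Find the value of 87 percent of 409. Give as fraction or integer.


Compute 87% of 409
Convert percentage: 87% = 87/100
Multiply: 409 * 87/100
= 35583/100
= 35583/100

35583/100


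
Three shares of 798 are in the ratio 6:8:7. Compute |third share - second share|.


Total parts = 6 + 8 + 7 = 21
Value per part = 798 / 21 = 38
Shares: 6*38=228, 8*38=304, 7*38=266
Third share = 266, second share = 304
Difference = |266 - 304| = 38

38


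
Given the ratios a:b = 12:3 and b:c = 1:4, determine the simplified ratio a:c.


Given a:b = 12:3 and b:c = 1:4
Make b consistent. Multiply first ratio by 1: a:b = 12:3
Multiply second ratio by 3: b:c = 3:12
Now b = 3 in both, so a:b:c = 12:3:12
Therefore a:c = 12:12
Simplify by GCD: a:c = 1:1

1:1


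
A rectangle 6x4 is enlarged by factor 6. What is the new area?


Original dimensions: 6 x 4
Enlargement factor = 6
New width = 6 * 6 = 36
New height = 4 * 6 = 24
New area = 36 * 24 = 864

864


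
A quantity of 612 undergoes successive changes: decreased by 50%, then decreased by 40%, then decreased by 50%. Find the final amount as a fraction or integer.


Start: 612
Step 1: decrease by 50% => multiply by 50/100
  612 * 50/100 = 306
Step 2: decrease by 40% => multiply by 60/100
  306 * 60/100 = 918/5
Step 3: decrease by 50% => multiply by 50/100
  918/5 * 50/100 = 459/5
Final value = 459/5

459/5


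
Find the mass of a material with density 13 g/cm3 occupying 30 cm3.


Using mass = density * volume
Density = 13 g/cm3
Volume = 30 cm3
Mass = 13 * 30
= 390 g

390


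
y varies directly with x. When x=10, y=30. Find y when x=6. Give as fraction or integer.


Direct proportion: y = kx
Find k: k = 30/10 = 3
Compute y at x=6: y = 3 * 6
y = 18

18


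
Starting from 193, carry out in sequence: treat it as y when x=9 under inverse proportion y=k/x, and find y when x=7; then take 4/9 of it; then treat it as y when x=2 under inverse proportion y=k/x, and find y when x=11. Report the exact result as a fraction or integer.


Start with 193.
Step 1: Inverse prop: k = (193)*9; new y = k/7 = 193*9/7 = 1737/7
Step 2: Take 4/9: 1737/7 * 4/9 = 772/7
Step 3: Inverse prop: k = (772/7)*2; new y = k/11 = 772/7*2/11 = 1544/77
Final result = 1544/77

1544/77


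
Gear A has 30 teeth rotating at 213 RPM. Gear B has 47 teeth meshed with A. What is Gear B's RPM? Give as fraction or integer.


Gear ratio: teeth_A * RPM_A = teeth_B * RPM_B
30 * 213 = 47 * RPM_B
6390 = 47 * RPM_B
RPM_B = 6390 / 47
RPM_B = 6390/47

6390/47


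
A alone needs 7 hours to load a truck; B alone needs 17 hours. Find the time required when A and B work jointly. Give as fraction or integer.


Rate of A = 1/7 job per hour
Rate of B = 1/17 job per hour
Combined rate = 1/7 + 1/17
Find common denominator: (17 + 7)/(7*17) = 24/119
Combined rate = 24/119 job per hour
Time together = 1 / (24/119) = 119/24 hours

119/24


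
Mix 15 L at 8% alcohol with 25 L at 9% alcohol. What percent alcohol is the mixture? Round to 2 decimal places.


Solute in mixture 1 = 8% of 15 L = 15*8/100 = 6/5 L
Solute in mixture 2 = 9% of 25 L = 25*9/100 = 9/4 L
Total solute = 6/5 + 9/4 = 69/20 L
Total volume = 15 + 25 = 40 L
Final concentration = 69/20/40 * 100 = 8.63%

8.63


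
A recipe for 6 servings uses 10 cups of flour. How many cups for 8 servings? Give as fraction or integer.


Original: 10 cups for 6 servings
Target servings = 8
Scaling factor = 8/6
New amount = 10 * 8/6
= 80/6
= 40/3 cups

40/3


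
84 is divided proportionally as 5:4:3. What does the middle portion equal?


Ratio = 5:4:3
Total parts = 5 + 4 + 3 = 12
Value per part = 84 / 12 = 7
First share = 5 * 7 = 35
Middle share = 4 * 7 = 28
Third share = 3 * 7 = 21

28


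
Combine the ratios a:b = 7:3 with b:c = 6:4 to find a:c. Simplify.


Given a:b = 7:3 and b:c = 6:4
Make b consistent. Multiply first ratio by 6: a:b = 42:18
Multiply second ratio by 3: b:c = 18:12
Now b = 18 in both, so a:b:c = 42:18:12
Therefore a:c = 42:12
Simplify by GCD: a:c = 7:2

7:2


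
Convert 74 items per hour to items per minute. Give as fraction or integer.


Converting from per hour to per minute
Rate = 74 items per hour
Divide by 60: 74/60
= 37/30 items per minute

37/30


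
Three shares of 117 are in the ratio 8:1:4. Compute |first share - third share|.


Total parts = 8 + 1 + 4 = 13
Value per part = 117 / 13 = 9
Shares: 8*9=72, 1*9=9, 4*9=36
First share = 72, third share = 36
Difference = |72 - 36| = 36

36


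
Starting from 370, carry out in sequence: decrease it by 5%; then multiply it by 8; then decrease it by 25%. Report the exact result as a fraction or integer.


Start with 370.
Step 1: Decrease by 5%: 370 * 95/100 = 703/2
Step 2: Multiply by 8: 703/2 * 8 = 2812
Step 3: Decrease by 25%: 2812 * 75/100 = 2109
Final result = 2109

2109


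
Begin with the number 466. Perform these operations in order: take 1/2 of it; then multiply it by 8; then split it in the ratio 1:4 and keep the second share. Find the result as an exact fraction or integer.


Start with 466.
Step 1: Take 1/2: 466 * 1/2 = 233
Step 2: Multiply by 8: 233 * 8 = 1864
Step 3: Split 1:4, second share = 1864 * 4/5 = 7456/5
Final result = 7456/5

7456/5


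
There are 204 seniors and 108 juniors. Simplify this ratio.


Find GCD(204, 108)
GCD = 12
Divide both by 12: 204/12 = 17, 108/12 = 9
Simplified ratio = 17:9

17:9


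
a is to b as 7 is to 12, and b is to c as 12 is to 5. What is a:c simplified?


Given a:b = 7:12 and b:c = 12:5
Make b consistent. Multiply first ratio by 12: a:b = 84:144
Multiply second ratio by 12: b:c = 144:60
Now b = 144 in both, so a:b:c = 84:144:60
Therefore a:c = 84:60
Simplify by GCD: a:c = 7:5

7:5


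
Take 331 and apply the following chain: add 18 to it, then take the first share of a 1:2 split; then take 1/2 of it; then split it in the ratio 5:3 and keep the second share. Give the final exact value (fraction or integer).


Start with 331.
Step 1: Add 18: 331+18=349; split 1:2 first = 349*1/3 = 349/3
Step 2: Take 1/2: 349/3 * 1/2 = 349/6
Step 3: Split 5:3, second share = 349/6 * 3/8 = 349/16
Final result = 349/16

349/16


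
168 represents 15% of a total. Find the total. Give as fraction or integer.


Given: 168 is 15% of the whole
Set up: 168 = 15/100 * whole
whole = 168 * 100 / 15
whole = 16800 / 15
whole = 1120

1120


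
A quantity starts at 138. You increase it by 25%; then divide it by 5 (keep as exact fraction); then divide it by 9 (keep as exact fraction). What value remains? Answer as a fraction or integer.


Start with 138.
Step 1: Increase by 25%: 138 * 125/100 = 345/2
Step 2: Divide by 5: 345/2 / 5 = 69/2
Step 3: Divide by 9: 69/2 / 9 = 23/6
Final result = 23/6

23/6


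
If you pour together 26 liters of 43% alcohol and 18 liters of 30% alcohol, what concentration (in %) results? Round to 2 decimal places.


Solute in mixture 1 = 43% of 26 L = 26*43/100 = 559/50 L
Solute in mixture 2 = 30% of 18 L = 18*30/100 = 27/5 L
Total solute = 559/50 + 27/5 = 829/50 L
Total volume = 26 + 18 = 44 L
Final concentration = 829/50/44 * 100 = 37.68%

37.68


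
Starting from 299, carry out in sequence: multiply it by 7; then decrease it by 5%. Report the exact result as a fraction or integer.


Start with 299.
Step 1: Multiply by 7: 299 * 7 = 2093
Step 2: Decrease by 5%: 2093 * 95/100 = 39767/20
Final result = 39767/20

39767/20


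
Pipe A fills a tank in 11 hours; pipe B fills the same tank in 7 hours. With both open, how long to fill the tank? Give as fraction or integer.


Rate of A = 1/11 job per hour
Rate of B = 1/7 job per hour
Combined rate = 1/11 + 1/7
Find common denominator: (7 + 11)/(11*7) = 18/77
Combined rate = 18/77 job per hour
Time together = 1 / (18/77) = 77/18 hours

77/18


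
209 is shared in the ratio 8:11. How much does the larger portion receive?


Total parts = 8 + 11 = 19
Value per part = 209 / 19 = 11
First share = 8 * 11 = 88
Second share = 11 * 11 = 121
Larger share = 121

121


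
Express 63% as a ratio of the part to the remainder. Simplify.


Part = 63%, Remainder = 37%
Ratio = 63:37
GCD(63, 37) = 1
Simplify: 63:37 = 63:37

63:37


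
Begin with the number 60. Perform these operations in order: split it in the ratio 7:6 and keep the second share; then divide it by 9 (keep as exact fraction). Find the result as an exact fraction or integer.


Start with 60.
Step 1: Split 7:6, second share = 60 * 6/13 = 360/13
Step 2: Divide by 9: 360/13 / 9 = 40/13
Final result = 40/13

40/13


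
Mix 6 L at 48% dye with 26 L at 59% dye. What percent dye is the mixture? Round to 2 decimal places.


Solute in mixture 1 = 48% of 6 L = 6*48/100 = 72/25 L
Solute in mixture 2 = 59% of 26 L = 26*59/100 = 767/50 L
Total solute = 72/25 + 767/50 = 911/50 L
Total volume = 6 + 26 = 32 L
Final concentration = 911/50/32 * 100 = 56.94%

56.94


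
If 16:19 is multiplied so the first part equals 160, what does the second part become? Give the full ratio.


Original ratio: 16:19
First term target: 160
Scale factor = 160 / 16 = 10
Multiply second term: 19 * 10 = 190
Equivalent ratio = 160:190

160:190
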